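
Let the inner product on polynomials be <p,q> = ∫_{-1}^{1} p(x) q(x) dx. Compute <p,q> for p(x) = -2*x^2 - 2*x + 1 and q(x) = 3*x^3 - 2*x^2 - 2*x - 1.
<p,q> = -2/15

Expand the product: p(x)·q(x) = -6*x^5 - 2*x^4 + 11*x^3 + 4*x^2 - 1.
∫_{-1}^{1} of each monomial x^k gives [2/(k+1) if k even, 0 if k odd]. Integrating term-by-term (or equivalently evaluating the antiderivative F(x) = -x^6 - 2*x^5/5 + 11*x^4/4 + 4*x^3/3 - x at the endpoints):
  F(1) − F(−1) = 101/60 − (109/60) = -2/15.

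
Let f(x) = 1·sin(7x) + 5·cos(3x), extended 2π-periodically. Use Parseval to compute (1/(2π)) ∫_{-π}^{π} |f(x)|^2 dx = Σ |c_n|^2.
Σ |c_n|^2 = 13

Expand |f|^2 and use orthogonality of {sin(nx), cos(mx)} on [-π, π]:
  ∫_{-π}^{π} sin(nx)^2 dx = π, ∫ cos(mx)^2 dx = π, and cross terms integrate to 0.
So ∫_{-π}^{π} f(x)^2 dx = 1^2 · π + 5^2 · π = (1 + 25)π.
Divide by 2π: (1 + 25)/2 = 13.
By Parseval, this equals Σ |c_n|^2.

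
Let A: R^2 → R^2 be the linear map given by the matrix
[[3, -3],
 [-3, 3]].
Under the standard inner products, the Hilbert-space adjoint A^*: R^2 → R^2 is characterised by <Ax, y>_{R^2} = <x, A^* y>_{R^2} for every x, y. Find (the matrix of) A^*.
A^* = A^T =
[[3, -3],
 [-3, 3]]

For real matrices with standard dot products, the defining identity <Ax, y> = <x, A^* y> gives (Ax)^T y = x^T (A^*) y, i.e. x^T A^T y = x^T (A^*) y. Since this holds for all x, y, we must have A^* = A^T. Therefore
A^* =
[[3, -3],
 [-3, 3]].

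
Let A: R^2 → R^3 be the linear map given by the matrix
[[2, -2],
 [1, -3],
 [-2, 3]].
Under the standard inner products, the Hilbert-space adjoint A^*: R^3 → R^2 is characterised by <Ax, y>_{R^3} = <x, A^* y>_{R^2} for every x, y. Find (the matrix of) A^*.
A^* = A^T =
[[2, 1, -2],
 [-2, -3, 3]]

For real matrices with standard dot products, the defining identity <Ax, y> = <x, A^* y> gives (Ax)^T y = x^T (A^*) y, i.e. x^T A^T y = x^T (A^*) y. Since this holds for all x, y, we must have A^* = A^T. Therefore
A^* =
[[2, 1, -2],
 [-2, -3, 3]].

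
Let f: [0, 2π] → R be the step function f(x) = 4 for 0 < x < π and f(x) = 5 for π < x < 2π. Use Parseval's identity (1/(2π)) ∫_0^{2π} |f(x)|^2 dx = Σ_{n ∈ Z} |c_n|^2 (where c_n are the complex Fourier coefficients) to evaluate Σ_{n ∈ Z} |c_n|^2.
Σ |c_n|^2 = 41/2

Parseval equates the L^2 energy of f (normalised by 1/(2π)) with the ℓ^2 sum of its Fourier coefficients: (1/(2π)) ∫_0^{2π} |f|^2 = Σ |c_n|^2.
Compute the left side: (1/(2π)) [∫_0^π 4^2 dx + ∫_π^{2π} 5^2 dx] = (1/(2π)) · (16π + 25π) = (16 + 25)/2 = 41/2.
So Σ_{n ∈ Z} |c_n|^2 = 41/2.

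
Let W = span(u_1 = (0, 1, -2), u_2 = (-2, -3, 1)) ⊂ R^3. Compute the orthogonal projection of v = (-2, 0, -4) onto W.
proj_W(v) = (-16/9, -8/45, -184/45)

Set up U = [u_1 | ... | u_2] ∈ R^(3×2). The projector onto W = col(U) is P = U (U^T U)^(-1) U^T.
Compute U^T U =
  [5, -5]
  [-5, 14],
and U^T v = (8, 0).
Solve U^T U · c = U^T v for the coefficients: c = (112/45, 8/9). The projection is proj_W(v) = U c.
Check: (v - proj_W(v)) · u_1 = 0  (should be 0).
Check: (v - proj_W(v)) · u_2 = 0  (should be 0).
Result: proj_W(v) = (-16/9, -8/45, -184/45).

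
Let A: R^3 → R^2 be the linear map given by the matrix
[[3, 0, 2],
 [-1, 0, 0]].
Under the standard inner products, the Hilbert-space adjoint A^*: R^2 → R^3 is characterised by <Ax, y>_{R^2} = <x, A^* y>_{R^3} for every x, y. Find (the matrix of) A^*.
A^* = A^T =
[[3, -1],
 [0, 0],
 [2, 0]]

For real matrices with standard dot products, the defining identity <Ax, y> = <x, A^* y> gives (Ax)^T y = x^T (A^*) y, i.e. x^T A^T y = x^T (A^*) y. Since this holds for all x, y, we must have A^* = A^T. Therefore
A^* =
[[3, -1],
 [0, 0],
 [2, 0]].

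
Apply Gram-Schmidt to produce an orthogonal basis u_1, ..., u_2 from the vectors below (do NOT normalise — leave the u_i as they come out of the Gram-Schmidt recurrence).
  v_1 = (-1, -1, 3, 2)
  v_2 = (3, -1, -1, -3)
Orthogonal basis:
  u_1 = (-1, -1, 3, 2)
  u_2 = (34/15, -26/15, 6/5, -23/15)

Apply the Gram-Schmidt recurrence
  u_1 = v_1
  u_i = v_i − Σ_{j<i} ((v_i · u_j) / (u_j · u_j)) · u_j.

Step by step this gives:
  u_1 = (-1, -1, 3, 2)
  u_2 = (34/15, -26/15, 6/5, -23/15)

Orthogonality check:
  u_2 · u_1 = 0 (should be 0)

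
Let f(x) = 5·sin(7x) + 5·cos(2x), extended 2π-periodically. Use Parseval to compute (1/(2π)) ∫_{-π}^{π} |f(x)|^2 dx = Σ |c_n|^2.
Σ |c_n|^2 = 25

Expand |f|^2 and use orthogonality of {sin(nx), cos(mx)} on [-π, π]:
  ∫_{-π}^{π} sin(nx)^2 dx = π, ∫ cos(mx)^2 dx = π, and cross terms integrate to 0.
So ∫_{-π}^{π} f(x)^2 dx = 5^2 · π + 5^2 · π = (25 + 25)π.
Divide by 2π: (25 + 25)/2 = 25.
By Parseval, this equals Σ |c_n|^2.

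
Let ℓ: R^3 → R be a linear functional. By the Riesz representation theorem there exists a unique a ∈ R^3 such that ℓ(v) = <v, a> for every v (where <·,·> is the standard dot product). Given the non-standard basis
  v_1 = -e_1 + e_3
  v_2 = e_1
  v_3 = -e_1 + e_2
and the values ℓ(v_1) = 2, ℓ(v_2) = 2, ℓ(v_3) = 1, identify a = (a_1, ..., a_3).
a = (2, 3, 4)

Write a = (a_1, ..., a_3) in the standard basis. For each basis vector v_i, ℓ(v_i) = <v_i, a> is a linear equation in the a_j's. Collect the n equations into a matrix system V a = ℓ, where row i of V is v_i (expressed in the standard basis). Since V is invertible (lower-triangular with 1s on the diagonal, up to permutation), solve by back-substitution:
  V =
[[-1, 0, 1],
 [1, 0, 0],
 [-1, 1, 0]]
  V a = (2, 2, 1)
Solving gives a = (2, 3, 4).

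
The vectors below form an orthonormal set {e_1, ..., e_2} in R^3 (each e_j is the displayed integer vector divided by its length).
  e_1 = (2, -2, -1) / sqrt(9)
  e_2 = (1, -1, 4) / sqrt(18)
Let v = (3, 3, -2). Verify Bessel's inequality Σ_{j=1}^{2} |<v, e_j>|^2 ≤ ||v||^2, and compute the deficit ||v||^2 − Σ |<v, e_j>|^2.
Σ |<v, e_j>|^2 = 4; ||v||^2 = 22; deficit = 18

Write each e_j = u_j / sqrt(<u_j, u_j>) where u_j is the displayed integer vector. Then <v, e_j> = <v, u_j> / sqrt(<u_j, u_j>), so |<v, e_j>|^2 = <v, u_j>^2 / <u_j, u_j>.
Coefficients: <v, e_1> = 2/sqrt(9), <v, e_2> = -8/sqrt(18).
Square and sum: Σ |<v, e_j>|^2 = 4.
Compute ||v||^2 = v·v = 22.
Deficit = 22 − 4 = 18 ≥ 0, confirming Bessel's inequality. (The deficit equals ||v − Σ <v,e_j> e_j||^2, the squared distance from v to span{e_j}.)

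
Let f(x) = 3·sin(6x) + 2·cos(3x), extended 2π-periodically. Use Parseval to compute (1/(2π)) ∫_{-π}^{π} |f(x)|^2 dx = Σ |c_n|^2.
Σ |c_n|^2 = 13/2

Expand |f|^2 and use orthogonality of {sin(nx), cos(mx)} on [-π, π]:
  ∫_{-π}^{π} sin(nx)^2 dx = π, ∫ cos(mx)^2 dx = π, and cross terms integrate to 0.
So ∫_{-π}^{π} f(x)^2 dx = 3^2 · π + 2^2 · π = (9 + 4)π.
Divide by 2π: (9 + 4)/2 = 13/2.
By Parseval, this equals Σ |c_n|^2.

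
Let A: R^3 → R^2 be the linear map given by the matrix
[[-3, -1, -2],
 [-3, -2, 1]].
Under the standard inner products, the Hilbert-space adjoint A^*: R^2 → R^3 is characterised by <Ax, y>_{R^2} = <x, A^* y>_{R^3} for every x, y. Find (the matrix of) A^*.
A^* = A^T =
[[-3, -3],
 [-1, -2],
 [-2, 1]]

For real matrices with standard dot products, the defining identity <Ax, y> = <x, A^* y> gives (Ax)^T y = x^T (A^*) y, i.e. x^T A^T y = x^T (A^*) y. Since this holds for all x, y, we must have A^* = A^T. Therefore
A^* =
[[-3, -3],
 [-1, -2],
 [-2, 1]].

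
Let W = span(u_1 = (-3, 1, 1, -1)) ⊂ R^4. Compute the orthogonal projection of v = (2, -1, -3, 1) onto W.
proj_W(v) = (11/4, -11/12, -11/12, 11/12)

Set up U = [u_1 | ... | u_1] ∈ R^(4×1). The projector onto W = col(U) is P = U (U^T U)^(-1) U^T.
Compute U^T U =
  [12],
and U^T v = (-11).
Solve U^T U · c = U^T v for the coefficients: c = (-11/12). The projection is proj_W(v) = U c.
Check: (v - proj_W(v)) · u_1 = 0  (should be 0).
Result: proj_W(v) = (11/4, -11/12, -11/12, 11/12).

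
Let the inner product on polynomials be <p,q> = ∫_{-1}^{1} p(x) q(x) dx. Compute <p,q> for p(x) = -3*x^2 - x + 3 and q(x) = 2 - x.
<p,q> = 26/3

Expand the product: p(x)·q(x) = 3*x^3 - 5*x^2 - 5*x + 6.
∫_{-1}^{1} of each monomial x^k gives [2/(k+1) if k even, 0 if k odd]. Integrating term-by-term (or equivalently evaluating the antiderivative F(x) = 3*x^4/4 - 5*x^3/3 - 5*x^2/2 + 6*x at the endpoints):
  F(1) − F(−1) = 31/12 − (-73/12) = 26/3.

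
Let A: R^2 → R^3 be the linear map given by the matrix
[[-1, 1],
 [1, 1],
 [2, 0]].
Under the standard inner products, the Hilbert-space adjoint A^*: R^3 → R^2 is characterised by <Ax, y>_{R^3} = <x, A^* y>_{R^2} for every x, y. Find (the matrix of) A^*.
A^* = A^T =
[[-1, 1, 2],
 [1, 1, 0]]

For real matrices with standard dot products, the defining identity <Ax, y> = <x, A^* y> gives (Ax)^T y = x^T (A^*) y, i.e. x^T A^T y = x^T (A^*) y. Since this holds for all x, y, we must have A^* = A^T. Therefore
A^* =
[[-1, 1, 2],
 [1, 1, 0]].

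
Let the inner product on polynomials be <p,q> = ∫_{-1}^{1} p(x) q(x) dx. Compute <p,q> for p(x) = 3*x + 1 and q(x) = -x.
<p,q> = -2

Expand the product: p(x)·q(x) = -3*x^2 - x.
∫_{-1}^{1} of each monomial x^k gives [2/(k+1) if k even, 0 if k odd]. Integrating term-by-term (or equivalently evaluating the antiderivative F(x) = -x^3 - x^2/2 at the endpoints):
  F(1) − F(−1) = -3/2 − (1/2) = -2.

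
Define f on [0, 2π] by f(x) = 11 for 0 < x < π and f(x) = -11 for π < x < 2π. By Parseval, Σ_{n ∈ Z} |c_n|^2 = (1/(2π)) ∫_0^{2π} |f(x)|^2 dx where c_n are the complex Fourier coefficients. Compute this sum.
Σ |c_n|^2 = 121

Parseval equates the L^2 energy of f (normalised by 1/(2π)) with the ℓ^2 sum of its Fourier coefficients: (1/(2π)) ∫_0^{2π} |f|^2 = Σ |c_n|^2.
Compute the left side: (1/(2π)) [∫_0^π 11^2 dx + ∫_π^{2π} (-11)^2 dx] = (1/(2π)) · (121π + 121π) = (121 + 121)/2 = 121.
So Σ_{n ∈ Z} |c_n|^2 = 121.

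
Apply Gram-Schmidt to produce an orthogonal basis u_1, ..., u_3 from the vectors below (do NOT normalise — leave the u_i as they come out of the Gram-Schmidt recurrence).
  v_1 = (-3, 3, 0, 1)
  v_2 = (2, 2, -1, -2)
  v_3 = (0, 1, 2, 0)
Orthogonal basis:
  u_1 = (-3, 3, 0, 1)
  u_2 = (32/19, 44/19, -1, -36/19)
  u_3 = (35/81, 38/81, 164/81, -1/9)

Apply the Gram-Schmidt recurrence
  u_1 = v_1
  u_i = v_i − Σ_{j<i} ((v_i · u_j) / (u_j · u_j)) · u_j.

Step by step this gives:
  u_1 = (-3, 3, 0, 1)
  u_2 = (32/19, 44/19, -1, -36/19)
  u_3 = (35/81, 38/81, 164/81, -1/9)

Orthogonality check:
  u_2 · u_1 = 0 (should be 0)
  u_3 · u_1 = 0 (should be 0)
  u_3 · u_2 = 0 (should be 0)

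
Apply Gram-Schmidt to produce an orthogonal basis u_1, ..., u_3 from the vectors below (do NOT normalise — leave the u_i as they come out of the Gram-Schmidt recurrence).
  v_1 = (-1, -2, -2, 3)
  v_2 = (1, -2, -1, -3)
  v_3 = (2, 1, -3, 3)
Orthogonal basis:
  u_1 = (-1, -2, -2, 3)
  u_2 = (7/9, -22/9, -13/9, -7/3)
  u_3 = (713/254, 204/127, -272/127, 147/254)

Apply the Gram-Schmidt recurrence
  u_1 = v_1
  u_i = v_i − Σ_{j<i} ((v_i · u_j) / (u_j · u_j)) · u_j.

Step by step this gives:
  u_1 = (-1, -2, -2, 3)
  u_2 = (7/9, -22/9, -13/9, -7/3)
  u_3 = (713/254, 204/127, -272/127, 147/254)

Orthogonality check:
  u_2 · u_1 = 0 (should be 0)
  u_3 · u_1 = 0 (should be 0)
  u_3 · u_2 = 0 (should be 0)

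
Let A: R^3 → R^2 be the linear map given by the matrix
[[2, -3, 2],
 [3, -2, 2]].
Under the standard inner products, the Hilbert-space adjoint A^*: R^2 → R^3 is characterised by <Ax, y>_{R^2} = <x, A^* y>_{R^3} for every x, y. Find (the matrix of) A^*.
A^* = A^T =
[[2, 3],
 [-3, -2],
 [2, 2]]

For real matrices with standard dot products, the defining identity <Ax, y> = <x, A^* y> gives (Ax)^T y = x^T (A^*) y, i.e. x^T A^T y = x^T (A^*) y. Since this holds for all x, y, we must have A^* = A^T. Therefore
A^* =
[[2, 3],
 [-3, -2],
 [2, 2]].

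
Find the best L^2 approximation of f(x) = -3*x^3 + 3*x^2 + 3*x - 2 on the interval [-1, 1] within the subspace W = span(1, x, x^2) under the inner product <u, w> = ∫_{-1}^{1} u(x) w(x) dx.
g(x) = 3*x^2 + 6*x/5 - 2

The best approximation g ∈ W is the orthogonal projection of f onto W. Writing g = a_0 + a_1 x + a_2 x^2, the coefficients solve the normal equations G · a = b where
  G_{ij} = <φ_i, φ_j> and b_i = <f, φ_i>, with φ_0 = 1, φ_1 = x, φ_2 = x^2.
G =
  [2, 0, 2/3]
  [0, 2/3, 0]
  [2/3, 0, 2/5],
b = (-2, 4/5, -2/15).
Solving gives a_0 = -2, a_1 = 6/5, a_2 = 3, so
  g(x) = 3*x^2 + 6*x/5 - 2.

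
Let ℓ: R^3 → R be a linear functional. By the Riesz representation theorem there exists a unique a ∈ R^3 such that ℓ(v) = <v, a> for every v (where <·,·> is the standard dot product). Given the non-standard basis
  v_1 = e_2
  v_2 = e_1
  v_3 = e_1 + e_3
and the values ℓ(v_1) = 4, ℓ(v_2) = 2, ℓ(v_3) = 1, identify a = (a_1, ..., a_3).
a = (2, 4, -1)

Write a = (a_1, ..., a_3) in the standard basis. For each basis vector v_i, ℓ(v_i) = <v_i, a> is a linear equation in the a_j's. Collect the n equations into a matrix system V a = ℓ, where row i of V is v_i (expressed in the standard basis). Since V is invertible (lower-triangular with 1s on the diagonal, up to permutation), solve by back-substitution:
  V =
[[0, 1, 0],
 [1, 0, 0],
 [1, 0, 1]]
  V a = (4, 2, 1)
Solving gives a = (2, 4, -1).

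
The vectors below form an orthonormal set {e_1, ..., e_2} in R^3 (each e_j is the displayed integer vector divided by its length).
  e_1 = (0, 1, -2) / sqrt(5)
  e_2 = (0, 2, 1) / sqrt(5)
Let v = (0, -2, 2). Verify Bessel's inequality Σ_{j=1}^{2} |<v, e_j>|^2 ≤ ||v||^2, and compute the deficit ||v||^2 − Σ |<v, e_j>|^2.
Σ |<v, e_j>|^2 = 8; ||v||^2 = 8; deficit = 0

Write each e_j = u_j / sqrt(<u_j, u_j>) where u_j is the displayed integer vector. Then <v, e_j> = <v, u_j> / sqrt(<u_j, u_j>), so |<v, e_j>|^2 = <v, u_j>^2 / <u_j, u_j>.
Coefficients: <v, e_1> = -6/sqrt(5), <v, e_2> = -2/sqrt(5).
Square and sum: Σ |<v, e_j>|^2 = 8.
Compute ||v||^2 = v·v = 8.
Deficit = 8 − 8 = 0 ≥ 0, confirming Bessel's inequality. (The deficit equals ||v − Σ <v,e_j> e_j||^2, the squared distance from v to span{e_j}.)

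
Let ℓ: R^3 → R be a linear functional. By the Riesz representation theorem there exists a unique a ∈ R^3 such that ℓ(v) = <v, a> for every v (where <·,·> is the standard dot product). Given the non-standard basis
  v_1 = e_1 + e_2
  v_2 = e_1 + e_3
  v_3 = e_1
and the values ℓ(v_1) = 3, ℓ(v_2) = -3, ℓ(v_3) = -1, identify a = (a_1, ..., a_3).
a = (-1, 4, -2)

Write a = (a_1, ..., a_3) in the standard basis. For each basis vector v_i, ℓ(v_i) = <v_i, a> is a linear equation in the a_j's. Collect the n equations into a matrix system V a = ℓ, where row i of V is v_i (expressed in the standard basis). Since V is invertible (lower-triangular with 1s on the diagonal, up to permutation), solve by back-substitution:
  V =
[[1, 1, 0],
 [1, 0, 1],
 [1, 0, 0]]
  V a = (3, -3, -1)
Solving gives a = (-1, 4, -2).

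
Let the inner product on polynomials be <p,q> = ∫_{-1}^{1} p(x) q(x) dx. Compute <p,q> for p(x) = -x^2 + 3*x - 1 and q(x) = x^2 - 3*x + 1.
<p,q> = -146/15

Expand the product: p(x)·q(x) = -x^4 + 6*x^3 - 11*x^2 + 6*x - 1.
∫_{-1}^{1} of each monomial x^k gives [2/(k+1) if k even, 0 if k odd]. Integrating term-by-term (or equivalently evaluating the antiderivative F(x) = -x^5/5 + 3*x^4/2 - 11*x^3/3 + 3*x^2 - x at the endpoints):
  F(1) − F(−1) = -11/30 − (281/30) = -146/15.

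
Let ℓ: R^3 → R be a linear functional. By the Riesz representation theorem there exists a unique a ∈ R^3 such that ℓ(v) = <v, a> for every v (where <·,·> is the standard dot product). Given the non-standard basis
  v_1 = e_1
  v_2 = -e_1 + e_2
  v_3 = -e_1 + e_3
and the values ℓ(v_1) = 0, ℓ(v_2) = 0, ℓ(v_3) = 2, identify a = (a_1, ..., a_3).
a = (0, 0, 2)

Write a = (a_1, ..., a_3) in the standard basis. For each basis vector v_i, ℓ(v_i) = <v_i, a> is a linear equation in the a_j's. Collect the n equations into a matrix system V a = ℓ, where row i of V is v_i (expressed in the standard basis). Since V is invertible (lower-triangular with 1s on the diagonal, up to permutation), solve by back-substitution:
  V =
[[1, 0, 0],
 [-1, 1, 0],
 [-1, 0, 1]]
  V a = (0, 0, 2)
Solving gives a = (0, 0, 2).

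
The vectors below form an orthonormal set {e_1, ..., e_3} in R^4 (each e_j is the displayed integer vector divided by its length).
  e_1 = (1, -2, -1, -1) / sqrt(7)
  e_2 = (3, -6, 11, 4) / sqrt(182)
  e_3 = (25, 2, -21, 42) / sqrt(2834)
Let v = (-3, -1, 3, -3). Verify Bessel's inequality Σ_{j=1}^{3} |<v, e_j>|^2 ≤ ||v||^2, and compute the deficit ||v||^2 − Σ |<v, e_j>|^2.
Σ |<v, e_j>|^2 = 2931/109; ||v||^2 = 28; deficit = 121/109

Write each e_j = u_j / sqrt(<u_j, u_j>) where u_j is the displayed integer vector. Then <v, e_j> = <v, u_j> / sqrt(<u_j, u_j>), so |<v, e_j>|^2 = <v, u_j>^2 / <u_j, u_j>.
Coefficients: <v, e_1> = -1/sqrt(7), <v, e_2> = 18/sqrt(182), <v, e_3> = -266/sqrt(2834).
Square and sum: Σ |<v, e_j>|^2 = 2931/109.
Compute ||v||^2 = v·v = 28.
Deficit = 28 − 2931/109 = 121/109 ≥ 0, confirming Bessel's inequality. (The deficit equals ||v − Σ <v,e_j> e_j||^2, the squared distance from v to span{e_j}.)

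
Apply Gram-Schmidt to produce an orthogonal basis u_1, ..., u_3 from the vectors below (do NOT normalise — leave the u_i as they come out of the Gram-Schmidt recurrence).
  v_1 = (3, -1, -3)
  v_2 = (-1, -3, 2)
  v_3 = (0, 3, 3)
Orthogonal basis:
  u_1 = (3, -1, -3)
  u_2 = (-1/19, -63/19, 20/19)
  u_3 = (429/230, 117/230, 39/23)

Apply the Gram-Schmidt recurrence
  u_1 = v_1
  u_i = v_i − Σ_{j<i} ((v_i · u_j) / (u_j · u_j)) · u_j.

Step by step this gives:
  u_1 = (3, -1, -3)
  u_2 = (-1/19, -63/19, 20/19)
  u_3 = (429/230, 117/230, 39/23)

Orthogonality check:
  u_2 · u_1 = 0 (should be 0)
  u_3 · u_1 = 0 (should be 0)
  u_3 · u_2 = 0 (should be 0)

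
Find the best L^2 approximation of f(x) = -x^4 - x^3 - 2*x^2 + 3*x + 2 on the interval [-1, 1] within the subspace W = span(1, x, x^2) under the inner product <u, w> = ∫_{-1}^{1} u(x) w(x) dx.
g(x) = -20*x^2/7 + 12*x/5 + 73/35

The best approximation g ∈ W is the orthogonal projection of f onto W. Writing g = a_0 + a_1 x + a_2 x^2, the coefficients solve the normal equations G · a = b where
  G_{ij} = <φ_i, φ_j> and b_i = <f, φ_i>, with φ_0 = 1, φ_1 = x, φ_2 = x^2.
G =
  [2, 0, 2/3]
  [0, 2/3, 0]
  [2/3, 0, 2/5],
b = (34/15, 8/5, 26/105).
Solving gives a_0 = 73/35, a_1 = 12/5, a_2 = -20/7, so
  g(x) = -20*x^2/7 + 12*x/5 + 73/35.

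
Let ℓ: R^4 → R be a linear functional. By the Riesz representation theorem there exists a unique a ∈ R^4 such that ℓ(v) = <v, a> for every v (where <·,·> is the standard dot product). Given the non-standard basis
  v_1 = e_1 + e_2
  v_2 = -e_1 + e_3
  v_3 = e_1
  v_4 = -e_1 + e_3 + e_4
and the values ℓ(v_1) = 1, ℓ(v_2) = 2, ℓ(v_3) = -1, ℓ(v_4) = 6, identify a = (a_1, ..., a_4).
a = (-1, 2, 1, 4)

Write a = (a_1, ..., a_4) in the standard basis. For each basis vector v_i, ℓ(v_i) = <v_i, a> is a linear equation in the a_j's. Collect the n equations into a matrix system V a = ℓ, where row i of V is v_i (expressed in the standard basis). Since V is invertible (lower-triangular with 1s on the diagonal, up to permutation), solve by back-substitution:
  V =
[[1, 1, 0, 0],
 [-1, 0, 1, 0],
 [1, 0, 0, 0],
 [-1, 0, 1, 1]]
  V a = (1, 2, -1, 6)
Solving gives a = (-1, 2, 1, 4).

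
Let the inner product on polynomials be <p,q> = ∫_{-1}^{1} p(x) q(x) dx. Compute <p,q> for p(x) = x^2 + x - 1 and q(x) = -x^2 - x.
<p,q> = -2/5

Expand the product: p(x)·q(x) = -x^4 - 2*x^3 + x.
∫_{-1}^{1} of each monomial x^k gives [2/(k+1) if k even, 0 if k odd]. Integrating term-by-term (or equivalently evaluating the antiderivative F(x) = -x^5/5 - x^4/2 + x^2/2 at the endpoints):
  F(1) − F(−1) = -1/5 − (1/5) = -2/5.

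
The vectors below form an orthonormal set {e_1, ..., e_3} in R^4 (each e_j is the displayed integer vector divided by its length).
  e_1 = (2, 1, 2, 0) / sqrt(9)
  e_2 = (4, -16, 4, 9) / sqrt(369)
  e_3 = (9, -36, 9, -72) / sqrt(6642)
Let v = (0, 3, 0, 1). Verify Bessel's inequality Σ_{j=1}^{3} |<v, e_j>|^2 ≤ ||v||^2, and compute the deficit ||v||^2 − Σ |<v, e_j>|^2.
Σ |<v, e_j>|^2 = 10; ||v||^2 = 10; deficit = 0

Write each e_j = u_j / sqrt(<u_j, u_j>) where u_j is the displayed integer vector. Then <v, e_j> = <v, u_j> / sqrt(<u_j, u_j>), so |<v, e_j>|^2 = <v, u_j>^2 / <u_j, u_j>.
Coefficients: <v, e_1> = 3/sqrt(9), <v, e_2> = -39/sqrt(369), <v, e_3> = -180/sqrt(6642).
Square and sum: Σ |<v, e_j>|^2 = 10.
Compute ||v||^2 = v·v = 10.
Deficit = 10 − 10 = 0 ≥ 0, confirming Bessel's inequality. (The deficit equals ||v − Σ <v,e_j> e_j||^2, the squared distance from v to span{e_j}.)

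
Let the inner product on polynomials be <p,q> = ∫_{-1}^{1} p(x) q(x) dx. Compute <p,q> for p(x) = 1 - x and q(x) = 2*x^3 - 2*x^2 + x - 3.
<p,q> = -44/5

Expand the product: p(x)·q(x) = -2*x^4 + 4*x^3 - 3*x^2 + 4*x - 3.
∫_{-1}^{1} of each monomial x^k gives [2/(k+1) if k even, 0 if k odd]. Integrating term-by-term (or equivalently evaluating the antiderivative F(x) = -2*x^5/5 + x^4 - x^3 + 2*x^2 - 3*x at the endpoints):
  F(1) − F(−1) = -7/5 − (37/5) = -44/5.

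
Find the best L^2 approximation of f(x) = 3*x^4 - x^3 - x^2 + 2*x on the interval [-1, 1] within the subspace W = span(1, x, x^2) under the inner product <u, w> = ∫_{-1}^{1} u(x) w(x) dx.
g(x) = 11*x^2/7 + 7*x/5 - 9/35

The best approximation g ∈ W is the orthogonal projection of f onto W. Writing g = a_0 + a_1 x + a_2 x^2, the coefficients solve the normal equations G · a = b where
  G_{ij} = <φ_i, φ_j> and b_i = <f, φ_i>, with φ_0 = 1, φ_1 = x, φ_2 = x^2.
G =
  [2, 0, 2/3]
  [0, 2/3, 0]
  [2/3, 0, 2/5],
b = (8/15, 14/15, 16/35).
Solving gives a_0 = -9/35, a_1 = 7/5, a_2 = 11/7, so
  g(x) = 11*x^2/7 + 7*x/5 - 9/35.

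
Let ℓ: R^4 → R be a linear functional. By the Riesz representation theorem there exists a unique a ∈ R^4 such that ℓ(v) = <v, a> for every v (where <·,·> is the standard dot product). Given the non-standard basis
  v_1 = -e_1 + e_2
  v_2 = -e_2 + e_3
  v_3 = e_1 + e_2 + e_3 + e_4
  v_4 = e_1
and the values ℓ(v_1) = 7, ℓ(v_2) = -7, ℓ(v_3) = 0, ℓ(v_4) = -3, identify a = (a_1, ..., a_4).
a = (-3, 4, -3, 2)

Write a = (a_1, ..., a_4) in the standard basis. For each basis vector v_i, ℓ(v_i) = <v_i, a> is a linear equation in the a_j's. Collect the n equations into a matrix system V a = ℓ, where row i of V is v_i (expressed in the standard basis). Since V is invertible (lower-triangular with 1s on the diagonal, up to permutation), solve by back-substitution:
  V =
[[-1, 1, 0, 0],
 [0, -1, 1, 0],
 [1, 1, 1, 1],
 [1, 0, 0, 0]]
  V a = (7, -7, 0, -3)
Solving gives a = (-3, 4, -3, 2).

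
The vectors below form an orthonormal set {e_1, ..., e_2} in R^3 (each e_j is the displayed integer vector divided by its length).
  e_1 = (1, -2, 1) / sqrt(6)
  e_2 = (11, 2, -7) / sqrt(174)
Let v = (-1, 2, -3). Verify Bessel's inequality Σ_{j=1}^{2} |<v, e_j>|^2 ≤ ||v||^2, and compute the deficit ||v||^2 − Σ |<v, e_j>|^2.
Σ |<v, e_j>|^2 = 342/29; ||v||^2 = 14; deficit = 64/29

Write each e_j = u_j / sqrt(<u_j, u_j>) where u_j is the displayed integer vector. Then <v, e_j> = <v, u_j> / sqrt(<u_j, u_j>), so |<v, e_j>|^2 = <v, u_j>^2 / <u_j, u_j>.
Coefficients: <v, e_1> = -8/sqrt(6), <v, e_2> = 14/sqrt(174).
Square and sum: Σ |<v, e_j>|^2 = 342/29.
Compute ||v||^2 = v·v = 14.
Deficit = 14 − 342/29 = 64/29 ≥ 0, confirming Bessel's inequality. (The deficit equals ||v − Σ <v,e_j> e_j||^2, the squared distance from v to span{e_j}.)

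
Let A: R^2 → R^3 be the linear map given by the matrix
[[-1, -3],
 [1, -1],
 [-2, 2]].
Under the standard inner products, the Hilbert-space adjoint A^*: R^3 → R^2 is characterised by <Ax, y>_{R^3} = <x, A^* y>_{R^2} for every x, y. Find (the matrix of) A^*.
A^* = A^T =
[[-1, 1, -2],
 [-3, -1, 2]]

For real matrices with standard dot products, the defining identity <Ax, y> = <x, A^* y> gives (Ax)^T y = x^T (A^*) y, i.e. x^T A^T y = x^T (A^*) y. Since this holds for all x, y, we must have A^* = A^T. Therefore
A^* =
[[-1, 1, -2],
 [-3, -1, 2]].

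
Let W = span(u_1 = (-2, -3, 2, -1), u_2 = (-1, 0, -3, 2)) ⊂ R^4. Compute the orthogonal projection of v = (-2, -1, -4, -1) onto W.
proj_W(v) = (-5/3, -1, -7/3, 5/3)

Set up U = [u_1 | ... | u_2] ∈ R^(4×2). The projector onto W = col(U) is P = U (U^T U)^(-1) U^T.
Compute U^T U =
  [18, -6]
  [-6, 14],
and U^T v = (0, 12).
Solve U^T U · c = U^T v for the coefficients: c = (1/3, 1). The projection is proj_W(v) = U c.
Check: (v - proj_W(v)) · u_1 = 0  (should be 0).
Check: (v - proj_W(v)) · u_2 = 0  (should be 0).
Result: proj_W(v) = (-5/3, -1, -7/3, 5/3).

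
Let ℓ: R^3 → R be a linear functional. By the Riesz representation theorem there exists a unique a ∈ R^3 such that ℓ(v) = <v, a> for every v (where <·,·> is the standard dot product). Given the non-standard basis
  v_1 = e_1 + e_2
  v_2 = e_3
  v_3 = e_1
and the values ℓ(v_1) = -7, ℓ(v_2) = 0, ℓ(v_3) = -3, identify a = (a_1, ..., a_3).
a = (-3, -4, 0)

Write a = (a_1, ..., a_3) in the standard basis. For each basis vector v_i, ℓ(v_i) = <v_i, a> is a linear equation in the a_j's. Collect the n equations into a matrix system V a = ℓ, where row i of V is v_i (expressed in the standard basis). Since V is invertible (lower-triangular with 1s on the diagonal, up to permutation), solve by back-substitution:
  V =
[[1, 1, 0],
 [0, 0, 1],
 [1, 0, 0]]
  V a = (-7, 0, -3)
Solving gives a = (-3, -4, 0).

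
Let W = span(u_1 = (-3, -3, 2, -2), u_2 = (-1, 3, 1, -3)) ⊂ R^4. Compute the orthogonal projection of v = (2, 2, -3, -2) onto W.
proj_W(v) = (56/43, 126/43, -63/86, -7/86)

Set up U = [u_1 | ... | u_2] ∈ R^(4×2). The projector onto W = col(U) is P = U (U^T U)^(-1) U^T.
Compute U^T U =
  [26, 2]
  [2, 20],
and U^T v = (-14, 7).
Solve U^T U · c = U^T v for the coefficients: c = (-49/86, 35/86). The projection is proj_W(v) = U c.
Check: (v - proj_W(v)) · u_1 = 0  (should be 0).
Check: (v - proj_W(v)) · u_2 = 0  (should be 0).
Result: proj_W(v) = (56/43, 126/43, -63/86, -7/86).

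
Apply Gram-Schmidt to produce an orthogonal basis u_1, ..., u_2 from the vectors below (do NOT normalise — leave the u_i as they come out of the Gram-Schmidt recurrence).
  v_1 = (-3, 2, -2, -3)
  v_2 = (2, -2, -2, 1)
Orthogonal basis:
  u_1 = (-3, 2, -2, -3)
  u_2 = (25/26, -17/13, -35/13, -1/26)

Apply the Gram-Schmidt recurrence
  u_1 = v_1
  u_i = v_i − Σ_{j<i} ((v_i · u_j) / (u_j · u_j)) · u_j.

Step by step this gives:
  u_1 = (-3, 2, -2, -3)
  u_2 = (25/26, -17/13, -35/13, -1/26)

Orthogonality check:
  u_2 · u_1 = 0 (should be 0)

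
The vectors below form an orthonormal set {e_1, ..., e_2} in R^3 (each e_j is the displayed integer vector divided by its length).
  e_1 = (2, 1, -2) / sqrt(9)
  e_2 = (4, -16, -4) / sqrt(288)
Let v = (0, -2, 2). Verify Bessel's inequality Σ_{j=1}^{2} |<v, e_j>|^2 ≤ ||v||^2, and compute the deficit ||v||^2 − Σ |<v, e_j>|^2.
Σ |<v, e_j>|^2 = 6; ||v||^2 = 8; deficit = 2

Write each e_j = u_j / sqrt(<u_j, u_j>) where u_j is the displayed integer vector. Then <v, e_j> = <v, u_j> / sqrt(<u_j, u_j>), so |<v, e_j>|^2 = <v, u_j>^2 / <u_j, u_j>.
Coefficients: <v, e_1> = -6/sqrt(9), <v, e_2> = 24/sqrt(288).
Square and sum: Σ |<v, e_j>|^2 = 6.
Compute ||v||^2 = v·v = 8.
Deficit = 8 − 6 = 2 ≥ 0, confirming Bessel's inequality. (The deficit equals ||v − Σ <v,e_j> e_j||^2, the squared distance from v to span{e_j}.)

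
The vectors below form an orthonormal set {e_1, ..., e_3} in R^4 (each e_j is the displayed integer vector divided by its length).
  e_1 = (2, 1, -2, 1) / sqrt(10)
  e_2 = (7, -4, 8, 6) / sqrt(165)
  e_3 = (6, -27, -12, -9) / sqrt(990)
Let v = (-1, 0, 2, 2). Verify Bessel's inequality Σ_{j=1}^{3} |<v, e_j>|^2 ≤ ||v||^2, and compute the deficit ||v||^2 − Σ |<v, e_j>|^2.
Σ |<v, e_j>|^2 = 33/5; ||v||^2 = 9; deficit = 12/5

Write each e_j = u_j / sqrt(<u_j, u_j>) where u_j is the displayed integer vector. Then <v, e_j> = <v, u_j> / sqrt(<u_j, u_j>), so |<v, e_j>|^2 = <v, u_j>^2 / <u_j, u_j>.
Coefficients: <v, e_1> = -4/sqrt(10), <v, e_2> = 21/sqrt(165), <v, e_3> = -48/sqrt(990).
Square and sum: Σ |<v, e_j>|^2 = 33/5.
Compute ||v||^2 = v·v = 9.
Deficit = 9 − 33/5 = 12/5 ≥ 0, confirming Bessel's inequality. (The deficit equals ||v − Σ <v,e_j> e_j||^2, the squared distance from v to span{e_j}.)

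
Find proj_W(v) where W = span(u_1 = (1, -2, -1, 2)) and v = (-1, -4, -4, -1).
proj_W(v) = (9/10, -9/5, -9/10, 9/5)

Set up U = [u_1 | ... | u_1] ∈ R^(4×1). The projector onto W = col(U) is P = U (U^T U)^(-1) U^T.
Compute U^T U =
  [10],
and U^T v = (9).
Solve U^T U · c = U^T v for the coefficients: c = (9/10). The projection is proj_W(v) = U c.
Check: (v - proj_W(v)) · u_1 = 0  (should be 0).
Result: proj_W(v) = (9/10, -9/5, -9/10, 9/5).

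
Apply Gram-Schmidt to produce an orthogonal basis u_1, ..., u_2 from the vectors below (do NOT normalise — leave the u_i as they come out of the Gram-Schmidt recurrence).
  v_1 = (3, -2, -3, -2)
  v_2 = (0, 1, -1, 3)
Orthogonal basis:
  u_1 = (3, -2, -3, -2)
  u_2 = (15/26, 8/13, -41/26, 34/13)

Apply the Gram-Schmidt recurrence
  u_1 = v_1
  u_i = v_i − Σ_{j<i} ((v_i · u_j) / (u_j · u_j)) · u_j.

Step by step this gives:
  u_1 = (3, -2, -3, -2)
  u_2 = (15/26, 8/13, -41/26, 34/13)

Orthogonality check:
  u_2 · u_1 = 0 (should be 0)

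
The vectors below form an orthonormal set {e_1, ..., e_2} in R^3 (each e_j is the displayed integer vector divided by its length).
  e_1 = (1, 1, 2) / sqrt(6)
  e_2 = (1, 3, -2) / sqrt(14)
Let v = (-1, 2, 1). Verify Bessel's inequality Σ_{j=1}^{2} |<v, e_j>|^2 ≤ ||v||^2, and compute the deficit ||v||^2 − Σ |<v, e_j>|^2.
Σ |<v, e_j>|^2 = 15/7; ||v||^2 = 6; deficit = 27/7

Write each e_j = u_j / sqrt(<u_j, u_j>) where u_j is the displayed integer vector. Then <v, e_j> = <v, u_j> / sqrt(<u_j, u_j>), so |<v, e_j>|^2 = <v, u_j>^2 / <u_j, u_j>.
Coefficients: <v, e_1> = 3/sqrt(6), <v, e_2> = 3/sqrt(14).
Square and sum: Σ |<v, e_j>|^2 = 15/7.
Compute ||v||^2 = v·v = 6.
Deficit = 6 − 15/7 = 27/7 ≥ 0, confirming Bessel's inequality. (The deficit equals ||v − Σ <v,e_j> e_j||^2, the squared distance from v to span{e_j}.)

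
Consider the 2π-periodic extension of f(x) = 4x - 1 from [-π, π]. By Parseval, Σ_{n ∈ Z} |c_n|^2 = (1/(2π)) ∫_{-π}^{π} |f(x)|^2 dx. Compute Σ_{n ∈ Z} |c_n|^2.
Σ |c_n|^2 = 16π^2/3 + 1

Expand and integrate term by term over [-π, π]:
  ∫ (4x)^2 dx = 16·(2π^3/3); ∫ 2·4·(-1)·x dx = 0 (odd integrand); ∫ (-1)^2 dx = 1·2π.
So (1/(2π)) ∫_{-π}^{π} (4x - 1)^2 dx = 16π^2/3 + 1 = 16π^2/3 + 1.
Parseval ⇒ Σ |c_n|^2 = 16π^2/3 + 1.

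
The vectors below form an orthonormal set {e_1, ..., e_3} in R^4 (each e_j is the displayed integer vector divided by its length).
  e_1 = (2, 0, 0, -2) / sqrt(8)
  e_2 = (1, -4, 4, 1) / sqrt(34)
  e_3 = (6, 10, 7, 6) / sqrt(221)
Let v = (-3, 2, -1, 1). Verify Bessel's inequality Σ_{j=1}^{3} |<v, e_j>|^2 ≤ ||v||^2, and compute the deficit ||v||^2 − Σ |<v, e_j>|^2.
Σ |<v, e_j>|^2 = 179/13; ||v||^2 = 15; deficit = 16/13

Write each e_j = u_j / sqrt(<u_j, u_j>) where u_j is the displayed integer vector. Then <v, e_j> = <v, u_j> / sqrt(<u_j, u_j>), so |<v, e_j>|^2 = <v, u_j>^2 / <u_j, u_j>.
Coefficients: <v, e_1> = -8/sqrt(8), <v, e_2> = -14/sqrt(34), <v, e_3> = 1/sqrt(221).
Square and sum: Σ |<v, e_j>|^2 = 179/13.
Compute ||v||^2 = v·v = 15.
Deficit = 15 − 179/13 = 16/13 ≥ 0, confirming Bessel's inequality. (The deficit equals ||v − Σ <v,e_j> e_j||^2, the squared distance from v to span{e_j}.)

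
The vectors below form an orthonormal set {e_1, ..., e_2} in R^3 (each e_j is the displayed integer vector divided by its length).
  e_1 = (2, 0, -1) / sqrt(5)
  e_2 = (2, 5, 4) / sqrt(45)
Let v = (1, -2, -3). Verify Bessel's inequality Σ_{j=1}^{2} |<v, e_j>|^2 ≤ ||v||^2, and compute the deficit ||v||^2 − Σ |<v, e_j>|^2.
Σ |<v, e_j>|^2 = 125/9; ||v||^2 = 14; deficit = 1/9

Write each e_j = u_j / sqrt(<u_j, u_j>) where u_j is the displayed integer vector. Then <v, e_j> = <v, u_j> / sqrt(<u_j, u_j>), so |<v, e_j>|^2 = <v, u_j>^2 / <u_j, u_j>.
Coefficients: <v, e_1> = 5/sqrt(5), <v, e_2> = -20/sqrt(45).
Square and sum: Σ |<v, e_j>|^2 = 125/9.
Compute ||v||^2 = v·v = 14.
Deficit = 14 − 125/9 = 1/9 ≥ 0, confirming Bessel's inequality. (The deficit equals ||v − Σ <v,e_j> e_j||^2, the squared distance from v to span{e_j}.)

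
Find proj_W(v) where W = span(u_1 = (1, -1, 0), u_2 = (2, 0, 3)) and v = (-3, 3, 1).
proj_W(v) = (-30/11, 36/11, 9/11)

Set up U = [u_1 | ... | u_2] ∈ R^(3×2). The projector onto W = col(U) is P = U (U^T U)^(-1) U^T.
Compute U^T U =
  [2, 2]
  [2, 13],
and U^T v = (-6, -3).
Solve U^T U · c = U^T v for the coefficients: c = (-36/11, 3/11). The projection is proj_W(v) = U c.
Check: (v - proj_W(v)) · u_1 = 0  (should be 0).
Check: (v - proj_W(v)) · u_2 = 0  (should be 0).
Result: proj_W(v) = (-30/11, 36/11, 9/11).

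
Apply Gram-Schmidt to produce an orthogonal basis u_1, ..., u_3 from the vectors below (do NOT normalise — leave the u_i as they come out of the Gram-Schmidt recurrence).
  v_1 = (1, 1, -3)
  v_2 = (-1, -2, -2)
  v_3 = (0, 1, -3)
Orthogonal basis:
  u_1 = (1, 1, -3)
  u_2 = (-14/11, -25/11, -13/11)
  u_3 = (-32/45, 4/9, -4/45)

Apply the Gram-Schmidt recurrence
  u_1 = v_1
  u_i = v_i − Σ_{j<i} ((v_i · u_j) / (u_j · u_j)) · u_j.

Step by step this gives:
  u_1 = (1, 1, -3)
  u_2 = (-14/11, -25/11, -13/11)
  u_3 = (-32/45, 4/9, -4/45)

Orthogonality check:
  u_2 · u_1 = 0 (should be 0)
  u_3 · u_1 = 0 (should be 0)
  u_3 · u_2 = 0 (should be 0)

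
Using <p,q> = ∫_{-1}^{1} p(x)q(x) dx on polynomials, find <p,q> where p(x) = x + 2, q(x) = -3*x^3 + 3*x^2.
<p,q> = 14/5

Expand the product: p(x)·q(x) = -3*x^4 - 3*x^3 + 6*x^2.
∫_{-1}^{1} of each monomial x^k gives [2/(k+1) if k even, 0 if k odd]. Integrating term-by-term (or equivalently evaluating the antiderivative F(x) = -3*x^5/5 - 3*x^4/4 + 2*x^3 at the endpoints):
  F(1) − F(−1) = 13/20 − (-43/20) = 14/5.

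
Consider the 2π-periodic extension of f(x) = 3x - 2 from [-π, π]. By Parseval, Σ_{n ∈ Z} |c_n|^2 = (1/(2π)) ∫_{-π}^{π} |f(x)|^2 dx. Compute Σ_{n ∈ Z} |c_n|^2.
Σ |c_n|^2 = 3π^2 + 4

Expand and integrate term by term over [-π, π]:
  ∫ (3x)^2 dx = 9·(2π^3/3); ∫ 2·3·(-2)·x dx = 0 (odd integrand); ∫ (-2)^2 dx = 4·2π.
So (1/(2π)) ∫_{-π}^{π} (3x - 2)^2 dx = 9π^2/3 + 4 = 3π^2 + 4.
Parseval ⇒ Σ |c_n|^2 = 3π^2 + 4.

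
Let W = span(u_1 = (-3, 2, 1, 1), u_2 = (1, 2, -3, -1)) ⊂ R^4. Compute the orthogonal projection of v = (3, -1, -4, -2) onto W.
proj_W(v) = (67/18, -1/3, -61/18, -16/9)

Set up U = [u_1 | ... | u_2] ∈ R^(4×2). The projector onto W = col(U) is P = U (U^T U)^(-1) U^T.
Compute U^T U =
  [15, -3]
  [-3, 15],
and U^T v = (-17, 15).
Solve U^T U · c = U^T v for the coefficients: c = (-35/36, 29/36). The projection is proj_W(v) = U c.
Check: (v - proj_W(v)) · u_1 = 0  (should be 0).
Check: (v - proj_W(v)) · u_2 = 0  (should be 0).
Result: proj_W(v) = (67/18, -1/3, -61/18, -16/9).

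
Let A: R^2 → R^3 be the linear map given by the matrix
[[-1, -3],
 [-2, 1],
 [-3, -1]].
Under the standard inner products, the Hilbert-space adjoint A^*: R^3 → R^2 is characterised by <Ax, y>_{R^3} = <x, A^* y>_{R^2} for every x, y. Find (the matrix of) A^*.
A^* = A^T =
[[-1, -2, -3],
 [-3, 1, -1]]

For real matrices with standard dot products, the defining identity <Ax, y> = <x, A^* y> gives (Ax)^T y = x^T (A^*) y, i.e. x^T A^T y = x^T (A^*) y. Since this holds for all x, y, we must have A^* = A^T. Therefore
A^* =
[[-1, -2, -3],
 [-3, 1, -1]].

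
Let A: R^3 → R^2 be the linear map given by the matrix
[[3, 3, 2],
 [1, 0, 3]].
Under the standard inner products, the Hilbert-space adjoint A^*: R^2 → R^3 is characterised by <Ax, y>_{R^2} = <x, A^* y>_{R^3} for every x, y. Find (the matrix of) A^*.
A^* = A^T =
[[3, 1],
 [3, 0],
 [2, 3]]

For real matrices with standard dot products, the defining identity <Ax, y> = <x, A^* y> gives (Ax)^T y = x^T (A^*) y, i.e. x^T A^T y = x^T (A^*) y. Since this holds for all x, y, we must have A^* = A^T. Therefore
A^* =
[[3, 1],
 [3, 0],
 [2, 3]].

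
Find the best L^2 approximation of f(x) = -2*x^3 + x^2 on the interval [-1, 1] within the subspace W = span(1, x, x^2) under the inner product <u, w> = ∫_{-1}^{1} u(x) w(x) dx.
g(x) = x^2 - 6*x/5

The best approximation g ∈ W is the orthogonal projection of f onto W. Writing g = a_0 + a_1 x + a_2 x^2, the coefficients solve the normal equations G · a = b where
  G_{ij} = <φ_i, φ_j> and b_i = <f, φ_i>, with φ_0 = 1, φ_1 = x, φ_2 = x^2.
G =
  [2, 0, 2/3]
  [0, 2/3, 0]
  [2/3, 0, 2/5],
b = (2/3, -4/5, 2/5).
Solving gives a_0 = 0, a_1 = -6/5, a_2 = 1, so
  g(x) = x^2 - 6*x/5.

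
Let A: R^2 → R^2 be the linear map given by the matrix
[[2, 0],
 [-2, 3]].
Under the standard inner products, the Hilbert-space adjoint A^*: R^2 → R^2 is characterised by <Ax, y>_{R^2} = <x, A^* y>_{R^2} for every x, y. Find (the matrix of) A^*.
A^* = A^T =
[[2, -2],
 [0, 3]]

For real matrices with standard dot products, the defining identity <Ax, y> = <x, A^* y> gives (Ax)^T y = x^T (A^*) y, i.e. x^T A^T y = x^T (A^*) y. Since this holds for all x, y, we must have A^* = A^T. Therefore
A^* =
[[2, -2],
 [0, 3]].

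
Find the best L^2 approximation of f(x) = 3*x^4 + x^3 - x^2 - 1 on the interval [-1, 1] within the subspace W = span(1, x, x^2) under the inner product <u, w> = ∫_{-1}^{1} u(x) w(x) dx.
g(x) = 11*x^2/7 + 3*x/5 - 44/35

The best approximation g ∈ W is the orthogonal projection of f onto W. Writing g = a_0 + a_1 x + a_2 x^2, the coefficients solve the normal equations G · a = b where
  G_{ij} = <φ_i, φ_j> and b_i = <f, φ_i>, with φ_0 = 1, φ_1 = x, φ_2 = x^2.
G =
  [2, 0, 2/3]
  [0, 2/3, 0]
  [2/3, 0, 2/5],
b = (-22/15, 2/5, -22/105).
Solving gives a_0 = -44/35, a_1 = 3/5, a_2 = 11/7, so
  g(x) = 11*x^2/7 + 3*x/5 - 44/35.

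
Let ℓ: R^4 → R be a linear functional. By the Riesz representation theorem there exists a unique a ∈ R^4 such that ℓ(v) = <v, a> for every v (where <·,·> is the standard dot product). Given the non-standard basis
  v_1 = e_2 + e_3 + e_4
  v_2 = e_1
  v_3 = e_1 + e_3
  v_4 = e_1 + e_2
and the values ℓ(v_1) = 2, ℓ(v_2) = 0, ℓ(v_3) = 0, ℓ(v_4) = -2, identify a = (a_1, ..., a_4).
a = (0, -2, 0, 4)

Write a = (a_1, ..., a_4) in the standard basis. For each basis vector v_i, ℓ(v_i) = <v_i, a> is a linear equation in the a_j's. Collect the n equations into a matrix system V a = ℓ, where row i of V is v_i (expressed in the standard basis). Since V is invertible (lower-triangular with 1s on the diagonal, up to permutation), solve by back-substitution:
  V =
[[0, 1, 1, 1],
 [1, 0, 0, 0],
 [1, 0, 1, 0],
 [1, 1, 0, 0]]
  V a = (2, 0, 0, -2)
Solving gives a = (0, -2, 0, 4).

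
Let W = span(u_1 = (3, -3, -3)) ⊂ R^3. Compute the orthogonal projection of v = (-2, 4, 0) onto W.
proj_W(v) = (-2, 2, 2)

Set up U = [u_1 | ... | u_1] ∈ R^(3×1). The projector onto W = col(U) is P = U (U^T U)^(-1) U^T.
Compute U^T U =
  [27],
and U^T v = (-18).
Solve U^T U · c = U^T v for the coefficients: c = (-2/3). The projection is proj_W(v) = U c.
Check: (v - proj_W(v)) · u_1 = 0  (should be 0).
Result: proj_W(v) = (-2, 2, 2).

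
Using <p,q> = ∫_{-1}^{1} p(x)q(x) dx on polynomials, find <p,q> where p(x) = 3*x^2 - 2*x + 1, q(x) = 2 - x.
<p,q> = 28/3

Expand the product: p(x)·q(x) = -3*x^3 + 8*x^2 - 5*x + 2.
∫_{-1}^{1} of each monomial x^k gives [2/(k+1) if k even, 0 if k odd]. Integrating term-by-term (or equivalently evaluating the antiderivative F(x) = -3*x^4/4 + 8*x^3/3 - 5*x^2/2 + 2*x at the endpoints):
  F(1) − F(−1) = 17/12 − (-95/12) = 28/3.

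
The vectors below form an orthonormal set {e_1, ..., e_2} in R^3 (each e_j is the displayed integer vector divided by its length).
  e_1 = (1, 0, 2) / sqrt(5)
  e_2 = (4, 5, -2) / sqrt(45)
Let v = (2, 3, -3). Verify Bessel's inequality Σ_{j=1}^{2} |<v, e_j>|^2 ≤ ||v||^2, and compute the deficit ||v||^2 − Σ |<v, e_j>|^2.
Σ |<v, e_j>|^2 = 197/9; ||v||^2 = 22; deficit = 1/9

Write each e_j = u_j / sqrt(<u_j, u_j>) where u_j is the displayed integer vector. Then <v, e_j> = <v, u_j> / sqrt(<u_j, u_j>), so |<v, e_j>|^2 = <v, u_j>^2 / <u_j, u_j>.
Coefficients: <v, e_1> = -4/sqrt(5), <v, e_2> = 29/sqrt(45).
Square and sum: Σ |<v, e_j>|^2 = 197/9.
Compute ||v||^2 = v·v = 22.
Deficit = 22 − 197/9 = 1/9 ≥ 0, confirming Bessel's inequality. (The deficit equals ||v − Σ <v,e_j> e_j||^2, the squared distance from v to span{e_j}.)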